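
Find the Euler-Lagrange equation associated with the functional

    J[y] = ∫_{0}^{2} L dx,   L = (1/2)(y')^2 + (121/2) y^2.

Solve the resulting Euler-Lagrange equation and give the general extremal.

The Lagrangian is L = (1/2)(y')^2 + (121/2) y^2.
∂L/∂y = 121y.
∂L/∂y' = y'.
The Euler-Lagrange equation d/dx(∂L/∂y') − ∂L/∂y = 0 becomes:
    y'' - 121 y = 0
General solution: y(x) = A e^(11x) + B e^(-11x), where A and B are arbitrary constants fixed by the endpoint conditions.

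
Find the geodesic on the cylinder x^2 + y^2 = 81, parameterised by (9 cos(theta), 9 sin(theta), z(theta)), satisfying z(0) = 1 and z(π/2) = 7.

Parameterise the cylinder of radius R = 9 as
    r(θ) = (9 cos θ, 9 sin θ, z(θ)).
The arc-length element is
    ds = sqrt(81 + (dz/dθ)^2) dθ,
so the Lagrangian is L = sqrt(81 + z'^2).
L depends on z' only, not on z or θ, so ∂L/∂z = 0 and
    ∂L/∂z' = z' / sqrt(81 + z'^2).
The Euler-Lagrange equation gives
    d/dθ( z' / sqrt(81 + z'^2) ) = 0,
so z' is constant. Integrating once:
    z(θ) = a θ + b,
a helix on the cylinder (a straight line when the cylinder is unrolled). The constants a, b are determined by the endpoint conditions.
With endpoint conditions z(0) = 1 and z(π/2) = 7: from z(0) = b we get b = 1, and a·π/2 + 1 = 7 gives a = 12/π, so
    z(θ) = (12/π) θ + 1.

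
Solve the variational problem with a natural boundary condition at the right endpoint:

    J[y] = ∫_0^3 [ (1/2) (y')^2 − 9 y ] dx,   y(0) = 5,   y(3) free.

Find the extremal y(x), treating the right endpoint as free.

The Lagrangian L = (1/2) (y')^2 − 9 y gives
    ∂L/∂y = −9,   ∂L/∂y' = y'.
Euler-Lagrange: d/dx(y') − (−9) = 0, i.e. y'' + 9 = 0, so
    y(x) = −(9/2) x^2 + C1 x + C2.
Fixed left endpoint y(0) = 5 ⇒ C2 = 5.
The right endpoint x = 3 is free, so the natural (transversality) condition is ∂L/∂y' |_{x=3} = 0, i.e. y'(3) = 0.
Compute y'(x) = −9 x + C1, so y'(3) = −27 + C1 = 0 ⇒ C1 = 27.
Therefore the extremal is
    y(x) = −(9/2) x^2 + 27 x + 5.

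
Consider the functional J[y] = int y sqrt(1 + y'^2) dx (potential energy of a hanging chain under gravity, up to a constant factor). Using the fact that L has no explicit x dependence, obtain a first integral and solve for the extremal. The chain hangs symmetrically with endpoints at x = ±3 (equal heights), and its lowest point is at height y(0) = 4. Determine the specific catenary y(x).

The Lagrangian L(y, y') = y sqrt(1 + y'^2) has no explicit x dependence, so the Beltrami identity applies:
    L − y' ∂L/∂y' = C.
Compute ∂L/∂y' = y · y' / sqrt(1 + y'^2). Then
    L − y' ∂L/∂y'
    = y sqrt(1 + y'^2) − y · y'^2 / sqrt(1 + y'^2)
    = y (1 + y'^2 − y'^2) / sqrt(1 + y'^2)
    = y / sqrt(1 + y'^2) = C.
Squaring gives y^2 = C^2 (1 + y'^2), i.e.
    y'^2 = y^2 / C^2 − 1.
Separating variables,
    dy / sqrt(y^2 − C^2) = dx / C,
and integrating gives arccosh(y / C) = (x − a)/C, so
    y(x) = C cosh((x − a)/C),
the catenary. The constants C and a are fixed by the two endpoint conditions (and, for the hanging-chain problem, the length constraint selects C).
Now fit the given data. The endpoints x = ±3 are symmetric at equal height, so the catenary is even about its minimum: a = 0 and y(x) = C cosh(x/C). The lowest point is y(0) = C cosh(0) = C, and we are told y(0) = 4, so C = 4. Therefore
    y(x) = 4 cosh(x/4),
and at the endpoints
    y(±3) = 4 cosh(3/4).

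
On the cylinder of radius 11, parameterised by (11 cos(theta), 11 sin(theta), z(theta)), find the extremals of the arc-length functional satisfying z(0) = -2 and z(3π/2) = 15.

Parameterise the cylinder of radius R = 11 as
    r(θ) = (11 cos θ, 11 sin θ, z(θ)).
The arc-length element is
    ds = sqrt(121 + (dz/dθ)^2) dθ,
so the Lagrangian is L = sqrt(121 + z'^2).
L depends on z' only, not on z or θ, so ∂L/∂z = 0 and
    ∂L/∂z' = z' / sqrt(121 + z'^2).
The Euler-Lagrange equation gives
    d/dθ( z' / sqrt(121 + z'^2) ) = 0,
so z' is constant. Integrating once:
    z(θ) = a θ + b,
a helix on the cylinder (a straight line when the cylinder is unrolled). The constants a, b are determined by the endpoint conditions.
With endpoint conditions z(0) = -2 and z(3π/2) = 15: from z(0) = b we get b = -2, and a·3π/2 + -2 = 15 gives a = 34/(3π), so
    z(θ) = (34/(3π)) θ − 2.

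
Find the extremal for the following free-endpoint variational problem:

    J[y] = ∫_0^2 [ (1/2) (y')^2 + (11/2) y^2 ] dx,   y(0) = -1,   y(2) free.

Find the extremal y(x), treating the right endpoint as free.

The Lagrangian L = (1/2) (y')^2 + (11/2) y^2 gives
    ∂L/∂y = 11 y,   ∂L/∂y' = y'.
Euler-Lagrange: y'' − 11 y = 0.
With k = sqrt(11), the general solution is
    y(x) = A cosh(sqrt(11) x) + B sinh(sqrt(11) x).
Fixed left endpoint y(0) = -1 ⇒ A = -1.
The right endpoint x = 2 is free, so the natural (transversality) condition is ∂L/∂y' |_{x=2} = 0, i.e. y'(2) = 0.
Compute y'(x) = A k sinh(k x) + B k cosh(k x), so
    y'(2) = A k sinh(k·2) + B k cosh(k·2) = 0
    ⇒ B = −A tanh(k·2) = tanh(sqrt(11)·2).
Therefore the extremal is
    y(x) = −cosh(sqrt(11) x) + tanh(sqrt(11)·2) sinh(sqrt(11) x).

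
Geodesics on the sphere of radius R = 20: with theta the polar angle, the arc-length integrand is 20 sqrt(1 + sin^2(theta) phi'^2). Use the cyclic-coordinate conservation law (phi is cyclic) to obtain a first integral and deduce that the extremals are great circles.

On the sphere of radius R = 20 with spherical coordinates (θ, φ), the induced metric is
    ds^2 = 400(dθ^2 + sin^2(θ) dφ^2).
Parameterise by θ; the arc-length functional is
    J[φ] = ∫ 20 sqrt(1 + sin^2(θ) (dφ/dθ)^2) dθ,
so L = 20 sqrt(1 + sin^2(θ) φ'^2). Compute
    ∂L/∂φ = 0  (L has no explicit φ dependence),
    ∂L/∂φ' = 20 sin^2(θ) φ' / sqrt(1 + sin^2(θ) φ'^2).
Since ∂L/∂φ = 0, the Euler-Lagrange equation
    d/dθ(∂L/∂φ') − ∂L/∂φ = 0
reduces to d/dθ(∂L/∂φ') = 0, i.e. the momentum conjugate to φ is conserved:
    20 sin^2(θ) φ' / sqrt(1 + sin^2(θ) φ'^2) = C.
The overall factor of 20 is constant, so dividing through gives Clairaut's relation sin^2(θ) φ' / sqrt(1 + sin^2(θ) φ'^2) = C' (with C' = C/20). Solving for φ' and integrating gives the great-circle family
    cot(θ) = A cos(φ − φ_0),
i.e. the intersection of the sphere with a plane through the origin. The two constants A and φ_0 (equivalently C and one phase) are fixed by the two endpoint conditions.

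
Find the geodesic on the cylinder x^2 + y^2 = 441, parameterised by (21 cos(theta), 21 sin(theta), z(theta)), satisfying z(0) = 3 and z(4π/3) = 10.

Parameterise the cylinder of radius R = 21 as
    r(θ) = (21 cos θ, 21 sin θ, z(θ)).
The arc-length element is
    ds = sqrt(441 + (dz/dθ)^2) dθ,
so the Lagrangian is L = sqrt(441 + z'^2).
L depends on z' only, not on z or θ, so ∂L/∂z = 0 and
    ∂L/∂z' = z' / sqrt(441 + z'^2).
The Euler-Lagrange equation gives
    d/dθ( z' / sqrt(441 + z'^2) ) = 0,
so z' is constant. Integrating once:
    z(θ) = a θ + b,
a helix on the cylinder (a straight line when the cylinder is unrolled). The constants a, b are determined by the endpoint conditions.
With endpoint conditions z(0) = 3 and z(4π/3) = 10: from z(0) = b we get b = 3, and a·4π/3 + 3 = 10 gives a = 21/(4π), so
    z(θ) = (21/(4π)) θ + 3.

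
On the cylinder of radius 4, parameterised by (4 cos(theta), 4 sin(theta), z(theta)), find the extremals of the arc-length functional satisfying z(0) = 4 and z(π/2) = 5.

Parameterise the cylinder of radius R = 4 as
    r(θ) = (4 cos θ, 4 sin θ, z(θ)).
The arc-length element is
    ds = sqrt(16 + (dz/dθ)^2) dθ,
so the Lagrangian is L = sqrt(16 + z'^2).
L depends on z' only, not on z or θ, so ∂L/∂z = 0 and
    ∂L/∂z' = z' / sqrt(16 + z'^2).
The Euler-Lagrange equation gives
    d/dθ( z' / sqrt(16 + z'^2) ) = 0,
so z' is constant. Integrating once:
    z(θ) = a θ + b,
a helix on the cylinder (a straight line when the cylinder is unrolled). The constants a, b are determined by the endpoint conditions.
With endpoint conditions z(0) = 4 and z(π/2) = 5: from z(0) = b we get b = 4, and a·π/2 + 4 = 5 gives a = 2/π, so
    z(θ) = (2/π) θ + 4.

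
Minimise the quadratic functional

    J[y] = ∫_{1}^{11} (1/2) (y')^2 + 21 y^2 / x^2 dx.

The Lagrangian is L = (1/2) (y')^2 + 21 y^2 / x^2.
Compute ∂L/∂y = 42y/x^2, ∂L/∂y' = y'.
The Euler-Lagrange equation d/dx(∂L/∂y') − ∂L/∂y = 0 reduces to
    y'' − 42/x^2 · y = 0  (x > 0).
Its general solution is
    y(x) = A x^7 + B x^(-6),
with A, B fixed by the endpoint conditions.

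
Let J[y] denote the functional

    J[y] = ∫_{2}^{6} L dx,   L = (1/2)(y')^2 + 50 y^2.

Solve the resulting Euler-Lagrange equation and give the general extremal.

The Lagrangian is L = (1/2)(y')^2 + 50 y^2.
∂L/∂y = 100y.
∂L/∂y' = y'.
The Euler-Lagrange equation d/dx(∂L/∂y') − ∂L/∂y = 0 becomes:
    y'' - 100 y = 0
General solution: y(x) = A e^(10x) + B e^(-10x), where A and B are arbitrary constants fixed by the endpoint conditions.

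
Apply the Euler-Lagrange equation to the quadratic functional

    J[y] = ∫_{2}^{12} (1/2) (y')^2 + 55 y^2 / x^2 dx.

The Lagrangian is L = (1/2) (y')^2 + 55 y^2 / x^2.
Compute ∂L/∂y = 110y/x^2, ∂L/∂y' = y'.
The Euler-Lagrange equation d/dx(∂L/∂y') − ∂L/∂y = 0 reduces to
    y'' − 110/x^2 · y = 0  (x > 0).
Its general solution is
    y(x) = A x^11 + B x^(-10),
with A, B fixed by the endpoint conditions.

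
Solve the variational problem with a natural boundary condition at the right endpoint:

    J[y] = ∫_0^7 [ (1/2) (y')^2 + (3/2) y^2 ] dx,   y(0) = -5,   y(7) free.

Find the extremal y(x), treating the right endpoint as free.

The Lagrangian L = (1/2) (y')^2 + (3/2) y^2 gives
    ∂L/∂y = 3 y,   ∂L/∂y' = y'.
Euler-Lagrange: y'' − 3 y = 0.
With k = sqrt(3), the general solution is
    y(x) = A cosh(sqrt(3) x) + B sinh(sqrt(3) x).
Fixed left endpoint y(0) = -5 ⇒ A = -5.
The right endpoint x = 7 is free, so the natural (transversality) condition is ∂L/∂y' |_{x=7} = 0, i.e. y'(7) = 0.
Compute y'(x) = A k sinh(k x) + B k cosh(k x), so
    y'(7) = A k sinh(k·7) + B k cosh(k·7) = 0
    ⇒ B = −A tanh(k·7) = 5 tanh(sqrt(3)·7).
Therefore the extremal is
    y(x) = −5 cosh(sqrt(3) x) + 5 tanh(sqrt(3)·7) sinh(sqrt(3) x).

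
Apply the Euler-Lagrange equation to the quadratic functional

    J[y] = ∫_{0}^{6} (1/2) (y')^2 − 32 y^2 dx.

The Lagrangian is L = (1/2) (y')^2 − 32 y^2.
Compute ∂L/∂y = -64y, ∂L/∂y' = y'.
The Euler-Lagrange equation d/dx(∂L/∂y') − ∂L/∂y = 0 reduces to
    y'' + 64 y = 0.
Its general solution is
    y(x) = A sin(8x) + B cos(8x),
with A, B fixed by the endpoint conditions.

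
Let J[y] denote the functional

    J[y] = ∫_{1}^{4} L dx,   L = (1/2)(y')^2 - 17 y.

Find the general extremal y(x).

The Lagrangian is L = (1/2)(y')^2 - 17 y.
∂L/∂y = -17.
∂L/∂y' = y'.
The Euler-Lagrange equation d/dx(∂L/∂y') − ∂L/∂y = 0 becomes:
    y'' + 17 = 0
General solution: y(x) = -(17/2) x^2 + A x + B, where A and B are arbitrary constants fixed by the endpoint conditions.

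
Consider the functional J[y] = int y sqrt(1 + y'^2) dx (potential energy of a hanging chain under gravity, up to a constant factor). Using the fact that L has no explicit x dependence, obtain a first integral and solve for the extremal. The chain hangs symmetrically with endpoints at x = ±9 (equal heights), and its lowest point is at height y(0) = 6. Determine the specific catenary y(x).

The Lagrangian L(y, y') = y sqrt(1 + y'^2) has no explicit x dependence, so the Beltrami identity applies:
    L − y' ∂L/∂y' = C.
Compute ∂L/∂y' = y · y' / sqrt(1 + y'^2). Then
    L − y' ∂L/∂y'
    = y sqrt(1 + y'^2) − y · y'^2 / sqrt(1 + y'^2)
    = y (1 + y'^2 − y'^2) / sqrt(1 + y'^2)
    = y / sqrt(1 + y'^2) = C.
Squaring gives y^2 = C^2 (1 + y'^2), i.e.
    y'^2 = y^2 / C^2 − 1.
Separating variables,
    dy / sqrt(y^2 − C^2) = dx / C,
and integrating gives arccosh(y / C) = (x − a)/C, so
    y(x) = C cosh((x − a)/C),
the catenary. The constants C and a are fixed by the two endpoint conditions (and, for the hanging-chain problem, the length constraint selects C).
Now fit the given data. The endpoints x = ±9 are symmetric at equal height, so the catenary is even about its minimum: a = 0 and y(x) = C cosh(x/C). The lowest point is y(0) = C cosh(0) = C, and we are told y(0) = 6, so C = 6. Therefore
    y(x) = 6 cosh(x/6),
and at the endpoints
    y(±9) = 6 cosh(9/6).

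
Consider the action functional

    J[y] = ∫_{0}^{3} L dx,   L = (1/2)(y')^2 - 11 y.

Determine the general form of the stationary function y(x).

The Lagrangian is L = (1/2)(y')^2 - 11 y.
∂L/∂y = -11.
∂L/∂y' = y'.
The Euler-Lagrange equation d/dx(∂L/∂y') − ∂L/∂y = 0 becomes:
    y'' + 11 = 0
General solution: y(x) = -(11/2) x^2 + A x + B, where A and B are arbitrary constants fixed by the endpoint conditions.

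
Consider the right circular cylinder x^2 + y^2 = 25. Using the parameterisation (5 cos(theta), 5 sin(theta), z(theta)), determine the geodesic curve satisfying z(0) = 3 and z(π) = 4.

Parameterise the cylinder of radius R = 5 as
    r(θ) = (5 cos θ, 5 sin θ, z(θ)).
The arc-length element is
    ds = sqrt(25 + (dz/dθ)^2) dθ,
so the Lagrangian is L = sqrt(25 + z'^2).
L depends on z' only, not on z or θ, so ∂L/∂z = 0 and
    ∂L/∂z' = z' / sqrt(25 + z'^2).
The Euler-Lagrange equation gives
    d/dθ( z' / sqrt(25 + z'^2) ) = 0,
so z' is constant. Integrating once:
    z(θ) = a θ + b,
a helix on the cylinder (a straight line when the cylinder is unrolled). The constants a, b are determined by the endpoint conditions.
With endpoint conditions z(0) = 3 and z(π) = 4: from z(0) = b we get b = 3, and a·π + 3 = 4 gives a = 1/π, so
    z(θ) = (1/π) θ + 3.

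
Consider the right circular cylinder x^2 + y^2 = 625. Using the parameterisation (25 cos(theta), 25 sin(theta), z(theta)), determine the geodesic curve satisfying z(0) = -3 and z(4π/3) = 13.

Parameterise the cylinder of radius R = 25 as
    r(θ) = (25 cos θ, 25 sin θ, z(θ)).
The arc-length element is
    ds = sqrt(625 + (dz/dθ)^2) dθ,
so the Lagrangian is L = sqrt(625 + z'^2).
L depends on z' only, not on z or θ, so ∂L/∂z = 0 and
    ∂L/∂z' = z' / sqrt(625 + z'^2).
The Euler-Lagrange equation gives
    d/dθ( z' / sqrt(625 + z'^2) ) = 0,
so z' is constant. Integrating once:
    z(θ) = a θ + b,
a helix on the cylinder (a straight line when the cylinder is unrolled). The constants a, b are determined by the endpoint conditions.
With endpoint conditions z(0) = -3 and z(4π/3) = 13: from z(0) = b we get b = -3, and a·4π/3 + -3 = 13 gives a = 12/π, so
    z(θ) = (12/π) θ − 3.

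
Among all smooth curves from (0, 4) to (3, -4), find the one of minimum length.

Arc-length functional: J[y] = ∫ sqrt(1 + (y')^2) dx.
Lagrangian L = sqrt(1 + (y')^2) has no explicit y dependence, so ∂L/∂y = 0 and the Euler-Lagrange equation gives
    d/dx( y' / sqrt(1 + (y')^2) ) = 0  ⇒  y' / sqrt(1 + (y')^2) = const.
Hence y' is constant, so y(x) is affine.
Fitting the endpoints (0, 4) and (3, -4):
    slope m = ((-4) − 4) / (3 − 0) = -8/3,
    intercept c = 4 − m·0 = 4.
Extremal: y(x) = (-8/3) x + 4.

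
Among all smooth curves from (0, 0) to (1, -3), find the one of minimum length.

Arc-length functional: J[y] = ∫ sqrt(1 + (y')^2) dx.
Lagrangian L = sqrt(1 + (y')^2) has no explicit y dependence, so ∂L/∂y = 0 and the Euler-Lagrange equation gives
    d/dx( y' / sqrt(1 + (y')^2) ) = 0  ⇒  y' / sqrt(1 + (y')^2) = const.
Hence y' is constant, so y(x) is affine.
Fitting the endpoints (0, 0) and (1, -3):
    slope m = ((-3) − 0) / (1 − 0) = -3,
    intercept c = 0 − m·0 = 0.
Extremal: y(x) = -3 x.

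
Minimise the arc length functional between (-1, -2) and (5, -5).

Arc-length functional: J[y] = ∫ sqrt(1 + (y')^2) dx.
Lagrangian L = sqrt(1 + (y')^2) has no explicit y dependence, so ∂L/∂y = 0 and the Euler-Lagrange equation gives
    d/dx( y' / sqrt(1 + (y')^2) ) = 0  ⇒  y' / sqrt(1 + (y')^2) = const.
Hence y' is constant, so y(x) is affine.
Fitting the endpoints (-1, -2) and (5, -5):
    slope m = ((-5) − (-2)) / (5 − (-1)) = -1/2,
    intercept c = (-2) − m·(-1) = -5/2.
Extremal: y(x) = (-1/2) x - 5/2.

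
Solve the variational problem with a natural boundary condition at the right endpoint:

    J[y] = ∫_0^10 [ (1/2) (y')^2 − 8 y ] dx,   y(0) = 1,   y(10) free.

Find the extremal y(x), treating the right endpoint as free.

The Lagrangian L = (1/2) (y')^2 − 8 y gives
    ∂L/∂y = −8,   ∂L/∂y' = y'.
Euler-Lagrange: d/dx(y') − (−8) = 0, i.e. y'' + 8 = 0, so
    y(x) = −(8/2) x^2 + C1 x + C2.
Fixed left endpoint y(0) = 1 ⇒ C2 = 1.
The right endpoint x = 10 is free, so the natural (transversality) condition is ∂L/∂y' |_{x=10} = 0, i.e. y'(10) = 0.
Compute y'(x) = −8 x + C1, so y'(10) = −80 + C1 = 0 ⇒ C1 = 80.
Therefore the extremal is
    y(x) = −4 x^2 + 80 x + 1.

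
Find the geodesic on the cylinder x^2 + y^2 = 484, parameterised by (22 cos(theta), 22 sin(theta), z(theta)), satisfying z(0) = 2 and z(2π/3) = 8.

Parameterise the cylinder of radius R = 22 as
    r(θ) = (22 cos θ, 22 sin θ, z(θ)).
The arc-length element is
    ds = sqrt(484 + (dz/dθ)^2) dθ,
so the Lagrangian is L = sqrt(484 + z'^2).
L depends on z' only, not on z or θ, so ∂L/∂z = 0 and
    ∂L/∂z' = z' / sqrt(484 + z'^2).
The Euler-Lagrange equation gives
    d/dθ( z' / sqrt(484 + z'^2) ) = 0,
so z' is constant. Integrating once:
    z(θ) = a θ + b,
a helix on the cylinder (a straight line when the cylinder is unrolled). The constants a, b are determined by the endpoint conditions.
With endpoint conditions z(0) = 2 and z(2π/3) = 8: from z(0) = b we get b = 2, and a·2π/3 + 2 = 8 gives a = 9/π, so
    z(θ) = (9/π) θ + 2.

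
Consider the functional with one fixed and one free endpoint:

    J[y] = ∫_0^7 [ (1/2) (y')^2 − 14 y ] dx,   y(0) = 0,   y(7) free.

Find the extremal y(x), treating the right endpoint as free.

The Lagrangian L = (1/2) (y')^2 − 14 y gives
    ∂L/∂y = −14,   ∂L/∂y' = y'.
Euler-Lagrange: d/dx(y') − (−14) = 0, i.e. y'' + 14 = 0, so
    y(x) = −(14/2) x^2 + C1 x + C2.
Fixed left endpoint y(0) = 0 ⇒ C2 = 0.
The right endpoint x = 7 is free, so the natural (transversality) condition is ∂L/∂y' |_{x=7} = 0, i.e. y'(7) = 0.
Compute y'(x) = −14 x + C1, so y'(7) = −98 + C1 = 0 ⇒ C1 = 98.
Therefore the extremal is
    y(x) = −7 x^2 + 98 x.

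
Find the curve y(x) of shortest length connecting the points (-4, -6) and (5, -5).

Arc-length functional: J[y] = ∫ sqrt(1 + (y')^2) dx.
Lagrangian L = sqrt(1 + (y')^2) has no explicit y dependence, so ∂L/∂y = 0 and the Euler-Lagrange equation gives
    d/dx( y' / sqrt(1 + (y')^2) ) = 0  ⇒  y' / sqrt(1 + (y')^2) = const.
Hence y' is constant, so y(x) is affine.
Fitting the endpoints (-4, -6) and (5, -5):
    slope m = ((-5) − (-6)) / (5 − (-4)) = 1/9,
    intercept c = (-6) − m·(-4) = -50/9.
Extremal: y(x) = (1/9) x - 50/9.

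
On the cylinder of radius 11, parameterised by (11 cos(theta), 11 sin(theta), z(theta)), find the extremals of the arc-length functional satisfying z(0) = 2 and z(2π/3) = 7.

Parameterise the cylinder of radius R = 11 as
    r(θ) = (11 cos θ, 11 sin θ, z(θ)).
The arc-length element is
    ds = sqrt(121 + (dz/dθ)^2) dθ,
so the Lagrangian is L = sqrt(121 + z'^2).
L depends on z' only, not on z or θ, so ∂L/∂z = 0 and
    ∂L/∂z' = z' / sqrt(121 + z'^2).
The Euler-Lagrange equation gives
    d/dθ( z' / sqrt(121 + z'^2) ) = 0,
so z' is constant. Integrating once:
    z(θ) = a θ + b,
a helix on the cylinder (a straight line when the cylinder is unrolled). The constants a, b are determined by the endpoint conditions.
With endpoint conditions z(0) = 2 and z(2π/3) = 7: from z(0) = b we get b = 2, and a·2π/3 + 2 = 7 gives a = 15/(2π), so
    z(θ) = (15/(2π)) θ + 2.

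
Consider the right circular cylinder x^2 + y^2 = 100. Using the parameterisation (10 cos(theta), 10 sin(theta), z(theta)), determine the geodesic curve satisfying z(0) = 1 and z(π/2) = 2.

Parameterise the cylinder of radius R = 10 as
    r(θ) = (10 cos θ, 10 sin θ, z(θ)).
The arc-length element is
    ds = sqrt(100 + (dz/dθ)^2) dθ,
so the Lagrangian is L = sqrt(100 + z'^2).
L depends on z' only, not on z or θ, so ∂L/∂z = 0 and
    ∂L/∂z' = z' / sqrt(100 + z'^2).
The Euler-Lagrange equation gives
    d/dθ( z' / sqrt(100 + z'^2) ) = 0,
so z' is constant. Integrating once:
    z(θ) = a θ + b,
a helix on the cylinder (a straight line when the cylinder is unrolled). The constants a, b are determined by the endpoint conditions.
With endpoint conditions z(0) = 1 and z(π/2) = 2: from z(0) = b we get b = 1, and a·π/2 + 1 = 2 gives a = 2/π, so
    z(θ) = (2/π) θ + 1.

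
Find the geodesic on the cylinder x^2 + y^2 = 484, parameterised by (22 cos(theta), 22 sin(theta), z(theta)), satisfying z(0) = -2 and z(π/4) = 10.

Parameterise the cylinder of radius R = 22 as
    r(θ) = (22 cos θ, 22 sin θ, z(θ)).
The arc-length element is
    ds = sqrt(484 + (dz/dθ)^2) dθ,
so the Lagrangian is L = sqrt(484 + z'^2).
L depends on z' only, not on z or θ, so ∂L/∂z = 0 and
    ∂L/∂z' = z' / sqrt(484 + z'^2).
The Euler-Lagrange equation gives
    d/dθ( z' / sqrt(484 + z'^2) ) = 0,
so z' is constant. Integrating once:
    z(θ) = a θ + b,
a helix on the cylinder (a straight line when the cylinder is unrolled). The constants a, b are determined by the endpoint conditions.
With endpoint conditions z(0) = -2 and z(π/4) = 10: from z(0) = b we get b = -2, and a·π/4 + -2 = 10 gives a = 48/π, so
    z(θ) = (48/π) θ − 2.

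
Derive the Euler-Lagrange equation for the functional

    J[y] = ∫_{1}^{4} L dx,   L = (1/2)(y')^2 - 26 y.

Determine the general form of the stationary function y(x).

The Lagrangian is L = (1/2)(y')^2 - 26 y.
∂L/∂y = -26.
∂L/∂y' = y'.
The Euler-Lagrange equation d/dx(∂L/∂y') − ∂L/∂y = 0 becomes:
    y'' + 26 = 0
General solution: y(x) = -13 x^2 + A x + B, where A and B are arbitrary constants fixed by the endpoint conditions.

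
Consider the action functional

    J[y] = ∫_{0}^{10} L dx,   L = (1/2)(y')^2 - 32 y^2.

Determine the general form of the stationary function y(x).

The Lagrangian is L = (1/2)(y')^2 - 32 y^2.
∂L/∂y = -64y.
∂L/∂y' = y'.
The Euler-Lagrange equation d/dx(∂L/∂y') − ∂L/∂y = 0 becomes:
    y'' + 64 y = 0
General solution: y(x) = A sin(8x) + B cos(8x), where A and B are arbitrary constants fixed by the endpoint conditions.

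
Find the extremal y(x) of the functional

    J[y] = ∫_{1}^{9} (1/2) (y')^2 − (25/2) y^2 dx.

The Lagrangian is L = (1/2) (y')^2 − (25/2) y^2.
Compute ∂L/∂y = -25y, ∂L/∂y' = y'.
The Euler-Lagrange equation d/dx(∂L/∂y') − ∂L/∂y = 0 reduces to
    y'' + 25 y = 0.
Its general solution is
    y(x) = A sin(5x) + B cos(5x),
with A, B fixed by the endpoint conditions.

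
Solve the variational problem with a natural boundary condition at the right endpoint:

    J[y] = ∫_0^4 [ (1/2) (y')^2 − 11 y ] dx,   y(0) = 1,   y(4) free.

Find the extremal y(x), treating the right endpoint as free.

The Lagrangian L = (1/2) (y')^2 − 11 y gives
    ∂L/∂y = −11,   ∂L/∂y' = y'.
Euler-Lagrange: d/dx(y') − (−11) = 0, i.e. y'' + 11 = 0, so
    y(x) = −(11/2) x^2 + C1 x + C2.
Fixed left endpoint y(0) = 1 ⇒ C2 = 1.
The right endpoint x = 4 is free, so the natural (transversality) condition is ∂L/∂y' |_{x=4} = 0, i.e. y'(4) = 0.
Compute y'(x) = −11 x + C1, so y'(4) = −44 + C1 = 0 ⇒ C1 = 44.
Therefore the extremal is
    y(x) = −(11/2) x^2 + 44 x + 1.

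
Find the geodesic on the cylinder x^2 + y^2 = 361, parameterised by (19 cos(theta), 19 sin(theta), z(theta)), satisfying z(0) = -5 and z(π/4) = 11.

Parameterise the cylinder of radius R = 19 as
    r(θ) = (19 cos θ, 19 sin θ, z(θ)).
The arc-length element is
    ds = sqrt(361 + (dz/dθ)^2) dθ,
so the Lagrangian is L = sqrt(361 + z'^2).
L depends on z' only, not on z or θ, so ∂L/∂z = 0 and
    ∂L/∂z' = z' / sqrt(361 + z'^2).
The Euler-Lagrange equation gives
    d/dθ( z' / sqrt(361 + z'^2) ) = 0,
so z' is constant. Integrating once:
    z(θ) = a θ + b,
a helix on the cylinder (a straight line when the cylinder is unrolled). The constants a, b are determined by the endpoint conditions.
With endpoint conditions z(0) = -5 and z(π/4) = 11: from z(0) = b we get b = -5, and a·π/4 + -5 = 11 gives a = 64/π, so
    z(θ) = (64/π) θ − 5.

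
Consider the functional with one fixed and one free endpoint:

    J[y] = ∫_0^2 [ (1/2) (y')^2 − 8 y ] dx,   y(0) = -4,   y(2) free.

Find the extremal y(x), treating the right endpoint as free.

The Lagrangian L = (1/2) (y')^2 − 8 y gives
    ∂L/∂y = −8,   ∂L/∂y' = y'.
Euler-Lagrange: d/dx(y') − (−8) = 0, i.e. y'' + 8 = 0, so
    y(x) = −(8/2) x^2 + C1 x + C2.
Fixed left endpoint y(0) = -4 ⇒ C2 = -4.
The right endpoint x = 2 is free, so the natural (transversality) condition is ∂L/∂y' |_{x=2} = 0, i.e. y'(2) = 0.
Compute y'(x) = −8 x + C1, so y'(2) = −16 + C1 = 0 ⇒ C1 = 16.
Therefore the extremal is
    y(x) = −4 x^2 + 16 x − 4.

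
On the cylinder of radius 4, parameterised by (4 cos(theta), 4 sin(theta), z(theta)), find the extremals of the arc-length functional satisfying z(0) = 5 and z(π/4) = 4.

Parameterise the cylinder of radius R = 4 as
    r(θ) = (4 cos θ, 4 sin θ, z(θ)).
The arc-length element is
    ds = sqrt(16 + (dz/dθ)^2) dθ,
so the Lagrangian is L = sqrt(16 + z'^2).
L depends on z' only, not on z or θ, so ∂L/∂z = 0 and
    ∂L/∂z' = z' / sqrt(16 + z'^2).
The Euler-Lagrange equation gives
    d/dθ( z' / sqrt(16 + z'^2) ) = 0,
so z' is constant. Integrating once:
    z(θ) = a θ + b,
a helix on the cylinder (a straight line when the cylinder is unrolled). The constants a, b are determined by the endpoint conditions.
With endpoint conditions z(0) = 5 and z(π/4) = 4: from z(0) = b we get b = 5, and a·π/4 + 5 = 4 gives a = -4/π, so
    z(θ) = (-4/π) θ + 5.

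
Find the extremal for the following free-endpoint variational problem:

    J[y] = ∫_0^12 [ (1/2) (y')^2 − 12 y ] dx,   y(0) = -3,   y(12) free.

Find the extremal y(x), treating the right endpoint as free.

The Lagrangian L = (1/2) (y')^2 − 12 y gives
    ∂L/∂y = −12,   ∂L/∂y' = y'.
Euler-Lagrange: d/dx(y') − (−12) = 0, i.e. y'' + 12 = 0, so
    y(x) = −(12/2) x^2 + C1 x + C2.
Fixed left endpoint y(0) = -3 ⇒ C2 = -3.
The right endpoint x = 12 is free, so the natural (transversality) condition is ∂L/∂y' |_{x=12} = 0, i.e. y'(12) = 0.
Compute y'(x) = −12 x + C1, so y'(12) = −144 + C1 = 0 ⇒ C1 = 144.
Therefore the extremal is
    y(x) = −6 x^2 + 144 x − 3.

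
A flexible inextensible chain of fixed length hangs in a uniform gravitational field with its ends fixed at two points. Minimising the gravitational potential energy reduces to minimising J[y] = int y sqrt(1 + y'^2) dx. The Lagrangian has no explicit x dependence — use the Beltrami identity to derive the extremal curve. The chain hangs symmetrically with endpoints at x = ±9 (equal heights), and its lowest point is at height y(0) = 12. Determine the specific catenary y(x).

The Lagrangian L(y, y') = y sqrt(1 + y'^2) has no explicit x dependence, so the Beltrami identity applies:
    L − y' ∂L/∂y' = C.
Compute ∂L/∂y' = y · y' / sqrt(1 + y'^2). Then
    L − y' ∂L/∂y'
    = y sqrt(1 + y'^2) − y · y'^2 / sqrt(1 + y'^2)
    = y (1 + y'^2 − y'^2) / sqrt(1 + y'^2)
    = y / sqrt(1 + y'^2) = C.
Squaring gives y^2 = C^2 (1 + y'^2), i.e.
    y'^2 = y^2 / C^2 − 1.
Separating variables,
    dy / sqrt(y^2 − C^2) = dx / C,
and integrating gives arccosh(y / C) = (x − a)/C, so
    y(x) = C cosh((x − a)/C),
the catenary. The constants C and a are fixed by the two endpoint conditions (and, for the hanging-chain problem, the length constraint selects C).
Now fit the given data. The endpoints x = ±9 are symmetric at equal height, so the catenary is even about its minimum: a = 0 and y(x) = C cosh(x/C). The lowest point is y(0) = C cosh(0) = C, and we are told y(0) = 12, so C = 12. Therefore
    y(x) = 12 cosh(x/12),
and at the endpoints
    y(±9) = 12 cosh(9/12).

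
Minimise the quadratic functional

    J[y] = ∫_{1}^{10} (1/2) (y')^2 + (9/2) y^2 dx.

The Lagrangian is L = (1/2) (y')^2 + (9/2) y^2.
Compute ∂L/∂y = 9y, ∂L/∂y' = y'.
The Euler-Lagrange equation d/dx(∂L/∂y') − ∂L/∂y = 0 reduces to
    y'' − 9 y = 0.
Its general solution is
    y(x) = A e^(3x) + B e^(−3x),
with A, B fixed by the endpoint conditions.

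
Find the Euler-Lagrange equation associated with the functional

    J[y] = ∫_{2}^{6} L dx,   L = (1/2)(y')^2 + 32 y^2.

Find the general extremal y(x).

The Lagrangian is L = (1/2)(y')^2 + 32 y^2.
∂L/∂y = 64y.
∂L/∂y' = y'.
The Euler-Lagrange equation d/dx(∂L/∂y') − ∂L/∂y = 0 becomes:
    y'' - 64 y = 0
General solution: y(x) = A e^(8x) + B e^(-8x), where A and B are arbitrary constants fixed by the endpoint conditions.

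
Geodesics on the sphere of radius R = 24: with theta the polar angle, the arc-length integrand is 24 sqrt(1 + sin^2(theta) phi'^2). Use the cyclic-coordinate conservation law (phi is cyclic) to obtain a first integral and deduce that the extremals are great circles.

On the sphere of radius R = 24 with spherical coordinates (θ, φ), the induced metric is
    ds^2 = 576(dθ^2 + sin^2(θ) dφ^2).
Parameterise by θ; the arc-length functional is
    J[φ] = ∫ 24 sqrt(1 + sin^2(θ) (dφ/dθ)^2) dθ,
so L = 24 sqrt(1 + sin^2(θ) φ'^2). Compute
    ∂L/∂φ = 0  (L has no explicit φ dependence),
    ∂L/∂φ' = 24 sin^2(θ) φ' / sqrt(1 + sin^2(θ) φ'^2).
Since ∂L/∂φ = 0, the Euler-Lagrange equation
    d/dθ(∂L/∂φ') − ∂L/∂φ = 0
reduces to d/dθ(∂L/∂φ') = 0, i.e. the momentum conjugate to φ is conserved:
    24 sin^2(θ) φ' / sqrt(1 + sin^2(θ) φ'^2) = C.
The overall factor of 24 is constant, so dividing through gives Clairaut's relation sin^2(θ) φ' / sqrt(1 + sin^2(θ) φ'^2) = C' (with C' = C/24). Solving for φ' and integrating gives the great-circle family
    cot(θ) = A cos(φ − φ_0),
i.e. the intersection of the sphere with a plane through the origin. The two constants A and φ_0 (equivalently C and one phase) are fixed by the two endpoint conditions.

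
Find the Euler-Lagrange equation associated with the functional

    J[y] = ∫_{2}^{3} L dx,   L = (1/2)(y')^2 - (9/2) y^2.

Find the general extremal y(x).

The Lagrangian is L = (1/2)(y')^2 - (9/2) y^2.
∂L/∂y = -9y.
∂L/∂y' = y'.
The Euler-Lagrange equation d/dx(∂L/∂y') − ∂L/∂y = 0 becomes:
    y'' + 9 y = 0
General solution: y(x) = A sin(3x) + B cos(3x), where A and B are arbitrary constants fixed by the endpoint conditions.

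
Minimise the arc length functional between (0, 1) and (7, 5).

Arc-length functional: J[y] = ∫ sqrt(1 + (y')^2) dx.
Lagrangian L = sqrt(1 + (y')^2) has no explicit y dependence, so ∂L/∂y = 0 and the Euler-Lagrange equation gives
    d/dx( y' / sqrt(1 + (y')^2) ) = 0  ⇒  y' / sqrt(1 + (y')^2) = const.
Hence y' is constant, so y(x) is affine.
Fitting the endpoints (0, 1) and (7, 5):
    slope m = (5 − 1) / (7 − 0) = 4/7,
    intercept c = 1 − m·0 = 1.
Extremal: y(x) = (4/7) x + 1.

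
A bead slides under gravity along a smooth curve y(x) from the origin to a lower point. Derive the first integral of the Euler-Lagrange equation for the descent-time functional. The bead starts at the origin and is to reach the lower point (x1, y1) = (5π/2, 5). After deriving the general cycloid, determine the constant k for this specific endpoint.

The Lagrangian L = sqrt((1 + y'^2) / y) has no explicit x dependence, so the Beltrami identity applies:
    L − y' ∂L/∂y' = C.
Compute ∂L/∂y' = y' / sqrt(y (1 + y'^2)).
Substitute:
    sqrt((1 + y'^2)/y) − y'·y' / sqrt(y (1 + y'^2))
    = (1 + y'^2) / sqrt(y (1 + y'^2)) − y'^2 / sqrt(y (1 + y'^2))
    = 1 / sqrt(y (1 + y'^2)) = C.
Squaring and rearranging gives the first integral
    y (1 + y'^2) = 1/C^2 =: k   (constant).
Solving this first-order ODE by the substitution
    y = (k/2)(1 − cos θ)
yields the cycloid parameterisation
    x(θ) = (k/2)(θ − sin θ),   y(θ) = (k/2)(1 − cos θ).
The constant k is fixed by the endpoint condition.
Now fit the given lower endpoint (x1, y1) = (5π/2, 5). At the bottom of the first arch (θ = π), the parametric equations give
    y(π) = (k/2)(1 − cos π) = k,
    x(π) = (k/2)(π − sin π) = kπ/2.
Matching y(π) = 5 gives k = 5, consistent with x(π) = 5π/2. Therefore the specific cycloid is
    x(θ) = (5/2)(θ − sin θ),   y(θ) = (5/2)(1 − cos θ).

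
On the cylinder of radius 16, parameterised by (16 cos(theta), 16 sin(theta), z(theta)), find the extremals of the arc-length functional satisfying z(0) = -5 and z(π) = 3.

Parameterise the cylinder of radius R = 16 as
    r(θ) = (16 cos θ, 16 sin θ, z(θ)).
The arc-length element is
    ds = sqrt(256 + (dz/dθ)^2) dθ,
so the Lagrangian is L = sqrt(256 + z'^2).
L depends on z' only, not on z or θ, so ∂L/∂z = 0 and
    ∂L/∂z' = z' / sqrt(256 + z'^2).
The Euler-Lagrange equation gives
    d/dθ( z' / sqrt(256 + z'^2) ) = 0,
so z' is constant. Integrating once:
    z(θ) = a θ + b,
a helix on the cylinder (a straight line when the cylinder is unrolled). The constants a, b are determined by the endpoint conditions.
With endpoint conditions z(0) = -5 and z(π) = 3: from z(0) = b we get b = -5, and a·π + -5 = 3 gives a = 8/π, so
    z(θ) = (8/π) θ − 5.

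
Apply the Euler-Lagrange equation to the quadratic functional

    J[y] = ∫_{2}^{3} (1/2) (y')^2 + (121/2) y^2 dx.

The Lagrangian is L = (1/2) (y')^2 + (121/2) y^2.
Compute ∂L/∂y = 121y, ∂L/∂y' = y'.
The Euler-Lagrange equation d/dx(∂L/∂y') − ∂L/∂y = 0 reduces to
    y'' − 121 y = 0.
Its general solution is
    y(x) = A e^(11x) + B e^(−11x),
with A, B fixed by the endpoint conditions.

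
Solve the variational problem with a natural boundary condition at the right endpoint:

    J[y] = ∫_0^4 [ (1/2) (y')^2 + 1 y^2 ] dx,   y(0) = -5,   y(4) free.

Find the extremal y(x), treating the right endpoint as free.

The Lagrangian L = (1/2) (y')^2 + 1 y^2 gives
    ∂L/∂y = 2 y,   ∂L/∂y' = y'.
Euler-Lagrange: y'' − 2 y = 0.
With k = sqrt(2), the general solution is
    y(x) = A cosh(sqrt(2) x) + B sinh(sqrt(2) x).
Fixed left endpoint y(0) = -5 ⇒ A = -5.
The right endpoint x = 4 is free, so the natural (transversality) condition is ∂L/∂y' |_{x=4} = 0, i.e. y'(4) = 0.
Compute y'(x) = A k sinh(k x) + B k cosh(k x), so
    y'(4) = A k sinh(k·4) + B k cosh(k·4) = 0
    ⇒ B = −A tanh(k·4) = 5 tanh(sqrt(2)·4).
Therefore the extremal is
    y(x) = −5 cosh(sqrt(2) x) + 5 tanh(sqrt(2)·4) sinh(sqrt(2) x).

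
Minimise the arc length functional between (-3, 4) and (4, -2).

Arc-length functional: J[y] = ∫ sqrt(1 + (y')^2) dx.
Lagrangian L = sqrt(1 + (y')^2) has no explicit y dependence, so ∂L/∂y = 0 and the Euler-Lagrange equation gives
    d/dx( y' / sqrt(1 + (y')^2) ) = 0  ⇒  y' / sqrt(1 + (y')^2) = const.
Hence y' is constant, so y(x) is affine.
Fitting the endpoints (-3, 4) and (4, -2):
    slope m = ((-2) − 4) / (4 − (-3)) = -6/7,
    intercept c = 4 − m·(-3) = 10/7.
Extremal: y(x) = (-6/7) x + 10/7.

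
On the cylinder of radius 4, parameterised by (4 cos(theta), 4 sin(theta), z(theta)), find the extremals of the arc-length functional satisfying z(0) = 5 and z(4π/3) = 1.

Parameterise the cylinder of radius R = 4 as
    r(θ) = (4 cos θ, 4 sin θ, z(θ)).
The arc-length element is
    ds = sqrt(16 + (dz/dθ)^2) dθ,
so the Lagrangian is L = sqrt(16 + z'^2).
L depends on z' only, not on z or θ, so ∂L/∂z = 0 and
    ∂L/∂z' = z' / sqrt(16 + z'^2).
The Euler-Lagrange equation gives
    d/dθ( z' / sqrt(16 + z'^2) ) = 0,
so z' is constant. Integrating once:
    z(θ) = a θ + b,
a helix on the cylinder (a straight line when the cylinder is unrolled). The constants a, b are determined by the endpoint conditions.
With endpoint conditions z(0) = 5 and z(4π/3) = 1: from z(0) = b we get b = 5, and a·4π/3 + 5 = 1 gives a = -3/π, so
    z(θ) = (-3/π) θ + 5.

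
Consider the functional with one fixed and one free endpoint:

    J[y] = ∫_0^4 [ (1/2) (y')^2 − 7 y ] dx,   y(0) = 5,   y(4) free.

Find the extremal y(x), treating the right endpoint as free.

The Lagrangian L = (1/2) (y')^2 − 7 y gives
    ∂L/∂y = −7,   ∂L/∂y' = y'.
Euler-Lagrange: d/dx(y') − (−7) = 0, i.e. y'' + 7 = 0, so
    y(x) = −(7/2) x^2 + C1 x + C2.
Fixed left endpoint y(0) = 5 ⇒ C2 = 5.
The right endpoint x = 4 is free, so the natural (transversality) condition is ∂L/∂y' |_{x=4} = 0, i.e. y'(4) = 0.
Compute y'(x) = −7 x + C1, so y'(4) = −28 + C1 = 0 ⇒ C1 = 28.
Therefore the extremal is
    y(x) = −(7/2) x^2 + 28 x + 5.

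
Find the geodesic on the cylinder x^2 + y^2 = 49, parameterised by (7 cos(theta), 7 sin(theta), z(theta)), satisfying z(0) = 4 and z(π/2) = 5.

Parameterise the cylinder of radius R = 7 as
    r(θ) = (7 cos θ, 7 sin θ, z(θ)).
The arc-length element is
    ds = sqrt(49 + (dz/dθ)^2) dθ,
so the Lagrangian is L = sqrt(49 + z'^2).
L depends on z' only, not on z or θ, so ∂L/∂z = 0 and
    ∂L/∂z' = z' / sqrt(49 + z'^2).
The Euler-Lagrange equation gives
    d/dθ( z' / sqrt(49 + z'^2) ) = 0,
so z' is constant. Integrating once:
    z(θ) = a θ + b,
a helix on the cylinder (a straight line when the cylinder is unrolled). The constants a, b are determined by the endpoint conditions.
With endpoint conditions z(0) = 4 and z(π/2) = 5: from z(0) = b we get b = 4, and a·π/2 + 4 = 5 gives a = 2/π, so
    z(θ) = (2/π) θ + 4.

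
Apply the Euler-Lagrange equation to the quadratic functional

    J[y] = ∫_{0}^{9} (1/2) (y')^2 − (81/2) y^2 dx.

The Lagrangian is L = (1/2) (y')^2 − (81/2) y^2.
Compute ∂L/∂y = -81y, ∂L/∂y' = y'.
The Euler-Lagrange equation d/dx(∂L/∂y') − ∂L/∂y = 0 reduces to
    y'' + 81 y = 0.
Its general solution is
    y(x) = A sin(9x) + B cos(9x),
with A, B fixed by the endpoint conditions.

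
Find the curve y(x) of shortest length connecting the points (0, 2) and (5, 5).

Arc-length functional: J[y] = ∫ sqrt(1 + (y')^2) dx.
Lagrangian L = sqrt(1 + (y')^2) has no explicit y dependence, so ∂L/∂y = 0 and the Euler-Lagrange equation gives
    d/dx( y' / sqrt(1 + (y')^2) ) = 0  ⇒  y' / sqrt(1 + (y')^2) = const.
Hence y' is constant, so y(x) is affine.
Fitting the endpoints (0, 2) and (5, 5):
    slope m = (5 − 2) / (5 − 0) = 3/5,
    intercept c = 2 − m·0 = 2.
Extremal: y(x) = (3/5) x + 2.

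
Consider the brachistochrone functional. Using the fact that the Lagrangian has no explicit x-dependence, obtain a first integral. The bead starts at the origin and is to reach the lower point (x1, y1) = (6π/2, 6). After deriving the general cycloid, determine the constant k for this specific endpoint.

The Lagrangian L = sqrt((1 + y'^2) / y) has no explicit x dependence, so the Beltrami identity applies:
    L − y' ∂L/∂y' = C.
Compute ∂L/∂y' = y' / sqrt(y (1 + y'^2)).
Substitute:
    sqrt((1 + y'^2)/y) − y'·y' / sqrt(y (1 + y'^2))
    = (1 + y'^2) / sqrt(y (1 + y'^2)) − y'^2 / sqrt(y (1 + y'^2))
    = 1 / sqrt(y (1 + y'^2)) = C.
Squaring and rearranging gives the first integral
    y (1 + y'^2) = 1/C^2 =: k   (constant).
Solving this first-order ODE by the substitution
    y = (k/2)(1 − cos θ)
yields the cycloid parameterisation
    x(θ) = (k/2)(θ − sin θ),   y(θ) = (k/2)(1 − cos θ).
The constant k is fixed by the endpoint condition.
Now fit the given lower endpoint (x1, y1) = (6π/2, 6). At the bottom of the first arch (θ = π), the parametric equations give
    y(π) = (k/2)(1 − cos π) = k,
    x(π) = (k/2)(π − sin π) = kπ/2.
Matching y(π) = 6 gives k = 6, consistent with x(π) = 6π/2. Therefore the specific cycloid is
    x(θ) = (6/2)(θ − sin θ),   y(θ) = (6/2)(1 − cos θ).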